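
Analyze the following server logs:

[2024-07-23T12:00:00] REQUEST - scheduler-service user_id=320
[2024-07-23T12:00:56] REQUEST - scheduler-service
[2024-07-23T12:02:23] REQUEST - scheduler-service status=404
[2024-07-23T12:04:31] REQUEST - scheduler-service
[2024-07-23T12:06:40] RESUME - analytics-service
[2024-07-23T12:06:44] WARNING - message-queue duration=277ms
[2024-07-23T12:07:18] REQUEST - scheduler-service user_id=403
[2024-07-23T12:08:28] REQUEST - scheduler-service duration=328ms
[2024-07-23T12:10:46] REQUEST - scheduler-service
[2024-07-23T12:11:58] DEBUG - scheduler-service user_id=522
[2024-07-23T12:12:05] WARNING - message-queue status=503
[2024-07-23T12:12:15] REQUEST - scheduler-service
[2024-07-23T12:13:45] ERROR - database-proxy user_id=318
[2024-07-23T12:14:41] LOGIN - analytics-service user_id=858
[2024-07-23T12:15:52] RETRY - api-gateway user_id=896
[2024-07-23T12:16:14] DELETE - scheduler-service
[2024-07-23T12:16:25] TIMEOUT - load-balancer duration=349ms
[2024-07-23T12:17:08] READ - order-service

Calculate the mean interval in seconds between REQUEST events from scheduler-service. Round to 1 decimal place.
105.0

To calculate average interval:

1. Find all REQUEST events for scheduler-service in order
2. Calculate time gaps between consecutive events
3. Compute mean of gaps: 735 / 7 = 105.0 seconds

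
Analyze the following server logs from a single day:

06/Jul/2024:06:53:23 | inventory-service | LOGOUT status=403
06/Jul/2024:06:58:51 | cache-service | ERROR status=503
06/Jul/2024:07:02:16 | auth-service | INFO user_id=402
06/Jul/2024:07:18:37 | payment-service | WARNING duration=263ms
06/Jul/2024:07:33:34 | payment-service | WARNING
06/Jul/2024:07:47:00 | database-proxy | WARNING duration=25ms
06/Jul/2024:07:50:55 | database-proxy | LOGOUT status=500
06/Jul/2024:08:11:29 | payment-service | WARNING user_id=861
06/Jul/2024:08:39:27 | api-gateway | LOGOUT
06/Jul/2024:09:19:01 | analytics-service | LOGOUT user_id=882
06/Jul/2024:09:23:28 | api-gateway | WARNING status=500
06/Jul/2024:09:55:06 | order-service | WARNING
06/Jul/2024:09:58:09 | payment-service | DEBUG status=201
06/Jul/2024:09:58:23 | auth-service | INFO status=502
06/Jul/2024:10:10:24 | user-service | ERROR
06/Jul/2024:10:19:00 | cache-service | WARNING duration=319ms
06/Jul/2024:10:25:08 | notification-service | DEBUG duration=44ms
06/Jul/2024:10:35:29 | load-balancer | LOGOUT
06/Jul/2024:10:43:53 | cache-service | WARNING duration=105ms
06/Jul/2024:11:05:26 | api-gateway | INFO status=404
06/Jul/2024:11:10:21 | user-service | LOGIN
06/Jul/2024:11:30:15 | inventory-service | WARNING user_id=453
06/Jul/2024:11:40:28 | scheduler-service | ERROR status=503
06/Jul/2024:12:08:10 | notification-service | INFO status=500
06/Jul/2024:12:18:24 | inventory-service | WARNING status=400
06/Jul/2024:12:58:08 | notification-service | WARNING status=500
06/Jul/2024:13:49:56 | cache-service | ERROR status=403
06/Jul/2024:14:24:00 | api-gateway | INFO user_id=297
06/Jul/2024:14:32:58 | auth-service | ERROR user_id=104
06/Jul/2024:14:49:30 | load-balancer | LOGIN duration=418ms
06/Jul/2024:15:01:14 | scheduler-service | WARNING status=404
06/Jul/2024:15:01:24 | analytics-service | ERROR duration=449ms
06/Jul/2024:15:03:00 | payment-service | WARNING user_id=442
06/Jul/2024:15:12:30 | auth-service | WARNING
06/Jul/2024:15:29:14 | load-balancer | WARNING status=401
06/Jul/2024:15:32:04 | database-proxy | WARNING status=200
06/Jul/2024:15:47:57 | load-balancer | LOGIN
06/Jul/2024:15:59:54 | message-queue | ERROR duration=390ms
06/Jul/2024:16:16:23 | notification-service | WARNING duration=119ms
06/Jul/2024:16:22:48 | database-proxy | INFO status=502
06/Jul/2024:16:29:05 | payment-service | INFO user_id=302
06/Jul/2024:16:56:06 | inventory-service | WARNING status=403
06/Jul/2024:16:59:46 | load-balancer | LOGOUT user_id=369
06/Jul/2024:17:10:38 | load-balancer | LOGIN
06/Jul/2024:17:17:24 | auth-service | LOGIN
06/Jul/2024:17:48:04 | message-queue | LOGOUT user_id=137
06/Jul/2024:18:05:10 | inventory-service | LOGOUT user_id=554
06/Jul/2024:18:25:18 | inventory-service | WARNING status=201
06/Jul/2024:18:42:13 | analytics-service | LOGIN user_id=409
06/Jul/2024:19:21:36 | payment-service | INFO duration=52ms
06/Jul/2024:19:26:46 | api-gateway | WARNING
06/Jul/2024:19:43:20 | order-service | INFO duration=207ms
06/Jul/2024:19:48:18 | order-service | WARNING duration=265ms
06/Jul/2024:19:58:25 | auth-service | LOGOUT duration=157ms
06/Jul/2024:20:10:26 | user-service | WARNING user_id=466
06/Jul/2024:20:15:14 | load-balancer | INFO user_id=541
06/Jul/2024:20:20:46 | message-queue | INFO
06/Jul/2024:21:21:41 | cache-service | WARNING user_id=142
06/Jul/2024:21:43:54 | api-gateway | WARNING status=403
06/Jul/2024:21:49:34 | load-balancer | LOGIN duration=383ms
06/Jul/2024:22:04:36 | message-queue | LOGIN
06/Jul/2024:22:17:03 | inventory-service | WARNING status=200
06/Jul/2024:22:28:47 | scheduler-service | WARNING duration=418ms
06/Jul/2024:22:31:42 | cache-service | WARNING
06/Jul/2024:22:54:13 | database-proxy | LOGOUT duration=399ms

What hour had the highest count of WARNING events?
15

To find the peak hour:

1. Group all WARNING events by hour
2. Count events in each hour
3. Find hour with maximum count
4. Peak hour: 15 (with 5 events)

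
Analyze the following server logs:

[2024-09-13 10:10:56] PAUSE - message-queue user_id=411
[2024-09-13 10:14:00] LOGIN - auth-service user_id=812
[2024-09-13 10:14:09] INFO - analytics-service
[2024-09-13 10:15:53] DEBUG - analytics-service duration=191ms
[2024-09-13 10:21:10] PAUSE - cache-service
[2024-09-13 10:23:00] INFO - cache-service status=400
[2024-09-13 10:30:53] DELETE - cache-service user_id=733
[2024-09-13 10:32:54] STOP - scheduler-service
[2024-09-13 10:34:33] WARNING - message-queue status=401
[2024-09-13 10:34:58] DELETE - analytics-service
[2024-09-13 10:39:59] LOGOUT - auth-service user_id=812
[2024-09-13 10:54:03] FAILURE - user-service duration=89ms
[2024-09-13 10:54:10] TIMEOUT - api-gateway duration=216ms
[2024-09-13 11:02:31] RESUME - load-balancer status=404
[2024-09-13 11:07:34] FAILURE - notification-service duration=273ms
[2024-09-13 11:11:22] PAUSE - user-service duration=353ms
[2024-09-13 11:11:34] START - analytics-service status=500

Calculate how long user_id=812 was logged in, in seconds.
1559

To calculate session duration:

1. Find LOGIN event for user_id=812: 2024-09-13 10:14:00
2. Find LOGOUT event for user_id=812: 2024-09-13 10:39:59
3. Session duration: 2024-09-13 10:39:59 - 2024-09-13 10:14:00 = 1559 seconds (25 minutes)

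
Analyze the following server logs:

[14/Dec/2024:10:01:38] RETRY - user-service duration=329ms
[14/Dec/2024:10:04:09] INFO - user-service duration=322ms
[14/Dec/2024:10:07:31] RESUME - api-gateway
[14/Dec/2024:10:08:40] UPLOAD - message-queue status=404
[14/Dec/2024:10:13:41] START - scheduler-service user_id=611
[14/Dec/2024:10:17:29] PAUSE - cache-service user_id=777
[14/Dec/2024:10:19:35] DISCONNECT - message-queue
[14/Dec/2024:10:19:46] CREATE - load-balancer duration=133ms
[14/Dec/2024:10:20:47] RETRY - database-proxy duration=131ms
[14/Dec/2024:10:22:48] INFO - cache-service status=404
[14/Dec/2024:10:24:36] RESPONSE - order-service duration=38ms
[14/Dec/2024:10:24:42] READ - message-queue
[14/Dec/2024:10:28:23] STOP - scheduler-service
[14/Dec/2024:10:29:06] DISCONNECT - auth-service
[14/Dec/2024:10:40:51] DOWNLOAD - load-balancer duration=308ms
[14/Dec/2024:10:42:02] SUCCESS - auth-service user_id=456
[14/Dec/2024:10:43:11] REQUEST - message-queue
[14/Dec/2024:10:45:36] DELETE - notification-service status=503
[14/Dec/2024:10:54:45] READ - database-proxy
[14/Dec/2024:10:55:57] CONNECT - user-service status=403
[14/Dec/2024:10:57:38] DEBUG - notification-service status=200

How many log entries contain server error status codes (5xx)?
1

To find matching entries:

1. Pattern to match: server error status codes (5xx)
2. Scan each log entry for the pattern
3. Count matches: 1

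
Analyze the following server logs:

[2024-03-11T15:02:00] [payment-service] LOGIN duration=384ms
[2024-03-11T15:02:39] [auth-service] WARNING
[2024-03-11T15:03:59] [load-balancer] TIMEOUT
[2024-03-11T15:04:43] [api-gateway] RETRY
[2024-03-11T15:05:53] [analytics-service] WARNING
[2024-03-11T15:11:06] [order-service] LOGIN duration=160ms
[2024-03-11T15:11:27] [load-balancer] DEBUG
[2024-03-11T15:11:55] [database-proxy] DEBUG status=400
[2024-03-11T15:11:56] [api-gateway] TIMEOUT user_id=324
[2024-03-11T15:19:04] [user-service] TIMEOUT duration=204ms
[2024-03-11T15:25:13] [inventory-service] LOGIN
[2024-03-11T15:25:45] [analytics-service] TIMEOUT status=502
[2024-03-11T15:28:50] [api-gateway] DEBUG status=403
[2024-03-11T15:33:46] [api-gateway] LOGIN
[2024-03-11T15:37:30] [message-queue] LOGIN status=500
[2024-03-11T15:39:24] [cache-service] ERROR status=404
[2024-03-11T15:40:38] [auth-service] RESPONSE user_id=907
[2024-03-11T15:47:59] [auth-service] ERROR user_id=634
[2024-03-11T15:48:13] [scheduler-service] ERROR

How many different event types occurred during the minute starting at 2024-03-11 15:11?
3

To count unique event types:

1. Filter events in the minute starting at 2024-03-11 15:11
2. Extract event types from matching entries
3. Count unique types: 3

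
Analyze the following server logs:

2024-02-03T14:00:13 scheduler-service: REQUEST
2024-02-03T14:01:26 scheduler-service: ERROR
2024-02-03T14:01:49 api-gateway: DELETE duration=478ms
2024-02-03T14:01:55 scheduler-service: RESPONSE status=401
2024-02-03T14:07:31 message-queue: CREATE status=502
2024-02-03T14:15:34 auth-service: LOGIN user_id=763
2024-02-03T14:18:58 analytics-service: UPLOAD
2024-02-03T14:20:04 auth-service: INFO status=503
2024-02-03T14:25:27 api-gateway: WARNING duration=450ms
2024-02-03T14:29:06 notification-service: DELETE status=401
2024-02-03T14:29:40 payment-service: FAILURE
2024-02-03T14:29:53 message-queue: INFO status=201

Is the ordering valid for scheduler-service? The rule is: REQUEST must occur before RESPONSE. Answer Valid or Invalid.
Valid

To validate ordering:

1. Required order: REQUEST → RESPONSE
2. Rule: REQUEST must occur before RESPONSE
3. Check actual order of events for scheduler-service
4. Result: Valid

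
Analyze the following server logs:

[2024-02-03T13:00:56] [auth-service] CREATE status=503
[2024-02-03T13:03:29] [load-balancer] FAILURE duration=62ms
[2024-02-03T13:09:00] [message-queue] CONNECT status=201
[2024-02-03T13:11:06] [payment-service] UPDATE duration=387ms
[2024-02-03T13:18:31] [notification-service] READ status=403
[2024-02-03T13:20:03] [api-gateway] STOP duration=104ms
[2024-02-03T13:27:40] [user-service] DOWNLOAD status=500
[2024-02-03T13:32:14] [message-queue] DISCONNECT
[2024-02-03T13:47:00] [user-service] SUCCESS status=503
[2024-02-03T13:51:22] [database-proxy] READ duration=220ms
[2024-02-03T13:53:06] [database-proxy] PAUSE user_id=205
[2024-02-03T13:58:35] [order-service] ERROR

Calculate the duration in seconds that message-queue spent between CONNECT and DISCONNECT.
1394

To calculate state duration:

1. Find CONNECT event for message-queue: 2024-02-03T13:09:00
2. Find DISCONNECT event for message-queue: 2024-02-03T13:32:14
3. Calculate duration: 2024-02-03T13:32:14 - 2024-02-03T13:09:00 = 1394 seconds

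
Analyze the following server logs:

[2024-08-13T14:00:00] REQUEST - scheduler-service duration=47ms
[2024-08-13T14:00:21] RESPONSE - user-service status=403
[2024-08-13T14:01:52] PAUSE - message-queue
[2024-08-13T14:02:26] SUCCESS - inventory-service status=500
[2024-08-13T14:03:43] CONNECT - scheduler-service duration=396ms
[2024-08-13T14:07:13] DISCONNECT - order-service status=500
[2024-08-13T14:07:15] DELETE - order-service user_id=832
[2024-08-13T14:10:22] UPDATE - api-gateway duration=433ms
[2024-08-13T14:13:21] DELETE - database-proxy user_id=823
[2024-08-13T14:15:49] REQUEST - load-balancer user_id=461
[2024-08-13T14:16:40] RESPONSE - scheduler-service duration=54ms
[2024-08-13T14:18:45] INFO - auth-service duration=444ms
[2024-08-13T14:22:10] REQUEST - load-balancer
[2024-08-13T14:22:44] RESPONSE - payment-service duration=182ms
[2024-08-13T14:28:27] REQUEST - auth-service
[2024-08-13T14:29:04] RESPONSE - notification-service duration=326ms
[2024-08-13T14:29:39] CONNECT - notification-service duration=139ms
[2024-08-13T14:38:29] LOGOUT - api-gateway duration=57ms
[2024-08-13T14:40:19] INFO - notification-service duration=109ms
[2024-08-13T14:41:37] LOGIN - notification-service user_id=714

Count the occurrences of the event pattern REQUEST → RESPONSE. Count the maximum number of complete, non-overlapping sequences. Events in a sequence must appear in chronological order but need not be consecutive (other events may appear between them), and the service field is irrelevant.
4

To count sequences:

1. Look for pattern: REQUEST → RESPONSE
2. Greedily scan the log in chronological order, matching each sequence element in turn (ignoring service)
3. Each time the full pattern completes, increment the count and restart matching from the next event
4. Complete non-overlapping sequences found: 4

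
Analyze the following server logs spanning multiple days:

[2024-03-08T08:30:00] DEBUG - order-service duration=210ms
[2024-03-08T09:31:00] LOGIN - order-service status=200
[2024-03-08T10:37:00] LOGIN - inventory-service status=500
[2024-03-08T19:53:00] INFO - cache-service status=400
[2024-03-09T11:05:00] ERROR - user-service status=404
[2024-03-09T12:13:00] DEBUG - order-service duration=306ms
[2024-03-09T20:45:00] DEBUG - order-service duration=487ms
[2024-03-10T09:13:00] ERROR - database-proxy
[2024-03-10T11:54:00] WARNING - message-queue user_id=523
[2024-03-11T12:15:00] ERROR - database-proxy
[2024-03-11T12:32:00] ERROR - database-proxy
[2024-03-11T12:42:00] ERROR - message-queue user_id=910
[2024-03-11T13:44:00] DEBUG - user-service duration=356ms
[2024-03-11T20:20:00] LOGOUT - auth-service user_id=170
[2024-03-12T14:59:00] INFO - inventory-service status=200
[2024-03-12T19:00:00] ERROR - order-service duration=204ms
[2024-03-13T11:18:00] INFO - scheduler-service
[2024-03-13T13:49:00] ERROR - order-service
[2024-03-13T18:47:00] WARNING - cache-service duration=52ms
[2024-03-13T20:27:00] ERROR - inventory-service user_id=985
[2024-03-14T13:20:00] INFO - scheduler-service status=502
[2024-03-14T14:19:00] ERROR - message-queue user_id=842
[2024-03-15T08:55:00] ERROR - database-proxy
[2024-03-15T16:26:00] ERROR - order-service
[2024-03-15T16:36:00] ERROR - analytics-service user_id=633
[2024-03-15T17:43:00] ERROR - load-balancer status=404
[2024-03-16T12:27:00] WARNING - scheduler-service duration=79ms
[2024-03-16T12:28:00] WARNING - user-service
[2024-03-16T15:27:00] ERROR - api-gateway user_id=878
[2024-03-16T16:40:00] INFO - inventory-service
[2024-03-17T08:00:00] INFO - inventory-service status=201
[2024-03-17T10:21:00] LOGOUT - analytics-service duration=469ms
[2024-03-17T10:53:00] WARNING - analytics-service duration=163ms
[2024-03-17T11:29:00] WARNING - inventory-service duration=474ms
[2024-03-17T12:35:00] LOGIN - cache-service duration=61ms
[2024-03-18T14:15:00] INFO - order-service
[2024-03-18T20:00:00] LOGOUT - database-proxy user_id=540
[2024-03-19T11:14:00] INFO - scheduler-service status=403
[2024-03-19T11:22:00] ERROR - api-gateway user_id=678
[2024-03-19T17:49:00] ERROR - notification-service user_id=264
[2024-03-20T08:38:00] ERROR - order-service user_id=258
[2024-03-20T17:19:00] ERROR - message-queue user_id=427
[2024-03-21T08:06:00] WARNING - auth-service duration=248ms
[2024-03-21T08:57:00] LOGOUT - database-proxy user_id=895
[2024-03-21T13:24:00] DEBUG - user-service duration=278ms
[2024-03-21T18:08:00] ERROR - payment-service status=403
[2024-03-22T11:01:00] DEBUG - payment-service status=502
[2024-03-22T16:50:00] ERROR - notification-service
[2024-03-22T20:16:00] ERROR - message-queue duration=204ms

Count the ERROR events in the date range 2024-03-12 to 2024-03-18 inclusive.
9

To filter by date range:

1. Date range: 2024-03-12 through 2024-03-18, both dates inclusive
2. Filter for ERROR events whose date falls in this range
3. Count matching events: 9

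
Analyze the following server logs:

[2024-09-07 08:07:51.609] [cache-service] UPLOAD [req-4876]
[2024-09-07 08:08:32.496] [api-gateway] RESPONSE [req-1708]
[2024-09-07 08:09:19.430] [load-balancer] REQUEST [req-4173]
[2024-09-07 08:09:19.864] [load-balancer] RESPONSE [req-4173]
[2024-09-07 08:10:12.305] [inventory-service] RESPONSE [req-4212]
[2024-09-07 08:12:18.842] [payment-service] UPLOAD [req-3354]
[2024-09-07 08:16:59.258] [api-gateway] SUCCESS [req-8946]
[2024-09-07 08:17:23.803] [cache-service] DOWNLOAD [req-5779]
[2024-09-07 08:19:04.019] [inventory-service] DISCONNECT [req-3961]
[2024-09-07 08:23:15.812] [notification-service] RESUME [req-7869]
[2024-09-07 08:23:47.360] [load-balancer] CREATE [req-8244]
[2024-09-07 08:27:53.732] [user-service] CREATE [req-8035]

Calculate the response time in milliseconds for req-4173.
434

To calculate latency:

1. Find REQUEST with id req-4173: 2024-09-07 08:09:19.430
2. Find RESPONSE with id req-4173: 2024-09-07 08:09:19.864
3. Latency: 2024-09-07 08:09:19.864 - 2024-09-07 08:09:19.430 = 434ms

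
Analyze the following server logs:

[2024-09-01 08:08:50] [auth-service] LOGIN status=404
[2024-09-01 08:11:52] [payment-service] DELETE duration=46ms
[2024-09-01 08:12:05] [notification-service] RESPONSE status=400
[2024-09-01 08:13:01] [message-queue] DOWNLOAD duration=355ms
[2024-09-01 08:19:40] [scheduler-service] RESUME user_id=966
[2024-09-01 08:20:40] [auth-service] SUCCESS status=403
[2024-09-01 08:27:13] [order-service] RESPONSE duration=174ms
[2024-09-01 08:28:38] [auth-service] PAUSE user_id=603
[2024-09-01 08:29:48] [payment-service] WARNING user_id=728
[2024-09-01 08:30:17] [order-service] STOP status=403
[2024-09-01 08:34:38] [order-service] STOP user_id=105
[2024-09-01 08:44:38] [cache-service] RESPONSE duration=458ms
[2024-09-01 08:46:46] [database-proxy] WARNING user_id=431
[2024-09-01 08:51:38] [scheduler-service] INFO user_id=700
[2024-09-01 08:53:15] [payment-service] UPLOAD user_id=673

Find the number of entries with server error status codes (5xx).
0

To find matching entries:

1. Pattern to match: server error status codes (5xx)
2. Scan each log entry for the pattern
3. Count matches: 0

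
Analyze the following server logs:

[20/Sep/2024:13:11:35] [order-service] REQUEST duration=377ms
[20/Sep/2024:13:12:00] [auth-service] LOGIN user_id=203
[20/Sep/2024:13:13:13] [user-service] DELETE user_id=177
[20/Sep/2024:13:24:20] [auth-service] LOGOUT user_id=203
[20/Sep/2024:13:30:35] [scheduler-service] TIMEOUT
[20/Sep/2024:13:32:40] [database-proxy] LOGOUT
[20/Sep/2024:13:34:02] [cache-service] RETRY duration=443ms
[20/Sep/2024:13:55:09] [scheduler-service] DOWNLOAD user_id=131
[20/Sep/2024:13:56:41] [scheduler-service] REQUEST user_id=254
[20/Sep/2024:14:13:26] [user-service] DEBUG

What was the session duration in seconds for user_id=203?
740

To calculate session duration:

1. Find LOGIN event for user_id=203: 20/Sep/2024:13:12:00
2. Find LOGOUT event for user_id=203: 20/Sep/2024:13:24:20
3. Session duration: 20/Sep/2024:13:24:20 - 20/Sep/2024:13:12:00 = 740 seconds (12 minutes)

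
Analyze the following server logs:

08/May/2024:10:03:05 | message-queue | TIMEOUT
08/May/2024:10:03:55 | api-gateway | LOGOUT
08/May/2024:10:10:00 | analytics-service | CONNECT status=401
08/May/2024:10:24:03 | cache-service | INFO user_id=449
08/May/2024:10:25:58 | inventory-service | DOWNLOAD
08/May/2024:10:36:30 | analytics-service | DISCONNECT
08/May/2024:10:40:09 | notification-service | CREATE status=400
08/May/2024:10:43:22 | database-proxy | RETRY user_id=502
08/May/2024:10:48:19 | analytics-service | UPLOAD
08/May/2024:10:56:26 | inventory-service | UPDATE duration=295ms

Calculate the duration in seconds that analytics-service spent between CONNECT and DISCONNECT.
1590

To calculate state duration:

1. Find CONNECT event for analytics-service: 08/May/2024:10:10:00
2. Find DISCONNECT event for analytics-service: 08/May/2024:10:36:30
3. Calculate duration: 08/May/2024:10:36:30 - 08/May/2024:10:10:00 = 1590 seconds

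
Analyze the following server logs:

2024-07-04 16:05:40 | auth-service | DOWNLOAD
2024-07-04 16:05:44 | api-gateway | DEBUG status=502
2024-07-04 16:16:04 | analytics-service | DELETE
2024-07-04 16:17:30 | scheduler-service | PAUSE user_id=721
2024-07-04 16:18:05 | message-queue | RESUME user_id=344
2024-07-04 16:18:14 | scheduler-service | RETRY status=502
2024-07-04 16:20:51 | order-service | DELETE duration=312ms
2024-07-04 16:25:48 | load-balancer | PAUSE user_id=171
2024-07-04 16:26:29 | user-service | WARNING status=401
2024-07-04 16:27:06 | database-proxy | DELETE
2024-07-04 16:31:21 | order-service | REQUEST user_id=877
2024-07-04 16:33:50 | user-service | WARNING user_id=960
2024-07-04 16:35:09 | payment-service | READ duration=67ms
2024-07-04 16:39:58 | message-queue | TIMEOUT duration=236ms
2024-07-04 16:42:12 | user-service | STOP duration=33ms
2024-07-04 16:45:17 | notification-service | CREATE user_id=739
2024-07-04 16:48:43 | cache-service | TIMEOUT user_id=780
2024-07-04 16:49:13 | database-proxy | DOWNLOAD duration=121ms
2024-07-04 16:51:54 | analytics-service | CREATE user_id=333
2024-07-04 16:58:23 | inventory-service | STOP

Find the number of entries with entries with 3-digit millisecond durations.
3

To find matching entries:

1. Pattern to match: entries with 3-digit millisecond durations
2. Scan each log entry for the pattern
3. Count matches: 3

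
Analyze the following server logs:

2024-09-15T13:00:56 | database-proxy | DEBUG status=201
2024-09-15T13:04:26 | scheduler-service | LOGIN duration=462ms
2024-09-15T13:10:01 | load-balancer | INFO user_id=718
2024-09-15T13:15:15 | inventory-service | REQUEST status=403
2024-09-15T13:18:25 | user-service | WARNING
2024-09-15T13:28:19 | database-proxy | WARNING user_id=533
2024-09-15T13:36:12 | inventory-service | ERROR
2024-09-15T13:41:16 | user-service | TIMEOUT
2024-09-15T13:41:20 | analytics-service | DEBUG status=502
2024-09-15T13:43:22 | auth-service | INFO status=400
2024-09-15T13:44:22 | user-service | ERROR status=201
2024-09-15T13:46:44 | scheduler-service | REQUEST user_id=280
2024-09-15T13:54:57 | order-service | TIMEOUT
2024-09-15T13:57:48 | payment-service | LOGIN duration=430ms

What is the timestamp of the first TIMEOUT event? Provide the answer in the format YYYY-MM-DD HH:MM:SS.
2024-09-15 13:41:16

To find the first event:

1. Filter for all TIMEOUT events
2. Sort by timestamp
3. Select the first one
4. Timestamp: 2024-09-15 13:41:16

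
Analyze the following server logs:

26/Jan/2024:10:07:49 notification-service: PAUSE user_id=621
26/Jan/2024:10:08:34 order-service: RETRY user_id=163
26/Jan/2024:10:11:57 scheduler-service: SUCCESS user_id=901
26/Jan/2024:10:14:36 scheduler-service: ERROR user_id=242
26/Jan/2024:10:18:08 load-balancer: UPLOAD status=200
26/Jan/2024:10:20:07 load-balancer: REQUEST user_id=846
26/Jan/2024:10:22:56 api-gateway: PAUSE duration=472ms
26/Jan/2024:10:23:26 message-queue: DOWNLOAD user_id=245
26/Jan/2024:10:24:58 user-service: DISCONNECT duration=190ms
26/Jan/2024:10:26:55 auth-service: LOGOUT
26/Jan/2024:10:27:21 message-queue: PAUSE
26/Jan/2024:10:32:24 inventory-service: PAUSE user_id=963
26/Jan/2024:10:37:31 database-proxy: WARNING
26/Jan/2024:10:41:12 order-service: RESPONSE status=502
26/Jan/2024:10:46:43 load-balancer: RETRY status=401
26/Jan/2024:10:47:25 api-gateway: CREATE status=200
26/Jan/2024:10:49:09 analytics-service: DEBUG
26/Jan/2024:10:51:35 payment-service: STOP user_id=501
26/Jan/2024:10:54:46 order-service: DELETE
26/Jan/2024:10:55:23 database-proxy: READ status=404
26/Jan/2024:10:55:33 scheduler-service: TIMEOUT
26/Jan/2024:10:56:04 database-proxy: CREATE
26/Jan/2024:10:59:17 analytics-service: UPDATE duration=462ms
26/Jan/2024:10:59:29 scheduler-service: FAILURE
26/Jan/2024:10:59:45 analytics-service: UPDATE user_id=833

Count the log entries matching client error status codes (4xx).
2

To find matching entries:

1. Pattern to match: client error status codes (4xx)
2. Scan each log entry for the pattern
3. Count matches: 2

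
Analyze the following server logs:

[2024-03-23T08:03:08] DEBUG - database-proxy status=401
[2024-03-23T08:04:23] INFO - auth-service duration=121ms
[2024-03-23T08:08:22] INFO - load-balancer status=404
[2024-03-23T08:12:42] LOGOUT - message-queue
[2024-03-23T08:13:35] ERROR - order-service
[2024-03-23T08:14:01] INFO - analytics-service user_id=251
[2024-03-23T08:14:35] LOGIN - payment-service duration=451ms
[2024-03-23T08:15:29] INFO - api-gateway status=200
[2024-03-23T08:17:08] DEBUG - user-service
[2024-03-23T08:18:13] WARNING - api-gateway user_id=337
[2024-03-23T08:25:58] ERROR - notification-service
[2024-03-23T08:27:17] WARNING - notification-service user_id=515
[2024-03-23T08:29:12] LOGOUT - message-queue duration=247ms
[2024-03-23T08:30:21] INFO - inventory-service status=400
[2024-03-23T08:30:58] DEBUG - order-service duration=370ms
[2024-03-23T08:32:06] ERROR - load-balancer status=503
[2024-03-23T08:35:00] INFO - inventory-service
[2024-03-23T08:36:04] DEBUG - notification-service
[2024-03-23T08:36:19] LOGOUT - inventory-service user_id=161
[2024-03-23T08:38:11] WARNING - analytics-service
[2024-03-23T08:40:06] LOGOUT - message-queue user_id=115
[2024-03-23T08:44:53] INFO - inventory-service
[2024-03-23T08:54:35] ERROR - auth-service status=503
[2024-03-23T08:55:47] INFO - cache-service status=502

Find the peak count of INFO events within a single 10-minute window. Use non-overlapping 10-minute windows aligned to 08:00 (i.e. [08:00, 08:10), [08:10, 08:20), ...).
2

To find the burst window:

1. Divide the log period into non-overlapping 10-minute windows starting at 08:00
2. Count INFO events in each window
3. Find the window with maximum count
4. Maximum events in a window: 2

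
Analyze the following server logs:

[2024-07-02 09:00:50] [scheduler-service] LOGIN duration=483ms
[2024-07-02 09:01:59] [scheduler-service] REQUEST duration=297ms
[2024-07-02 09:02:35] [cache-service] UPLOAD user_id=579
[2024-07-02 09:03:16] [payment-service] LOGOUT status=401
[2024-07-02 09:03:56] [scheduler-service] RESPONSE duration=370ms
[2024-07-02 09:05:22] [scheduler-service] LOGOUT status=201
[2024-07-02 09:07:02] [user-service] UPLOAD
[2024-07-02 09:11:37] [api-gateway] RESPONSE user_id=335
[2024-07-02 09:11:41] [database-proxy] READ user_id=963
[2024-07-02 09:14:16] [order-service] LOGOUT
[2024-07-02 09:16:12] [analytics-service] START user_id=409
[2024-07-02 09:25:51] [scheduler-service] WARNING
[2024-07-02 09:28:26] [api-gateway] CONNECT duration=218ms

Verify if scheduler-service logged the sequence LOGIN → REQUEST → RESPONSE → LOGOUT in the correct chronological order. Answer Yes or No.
Yes

To verify sequence order:

1. Find all events in sequence LOGIN → REQUEST → RESPONSE → LOGOUT for scheduler-service
2. Extract their timestamps
3. Check if timestamps are in ascending order
4. Result: Yes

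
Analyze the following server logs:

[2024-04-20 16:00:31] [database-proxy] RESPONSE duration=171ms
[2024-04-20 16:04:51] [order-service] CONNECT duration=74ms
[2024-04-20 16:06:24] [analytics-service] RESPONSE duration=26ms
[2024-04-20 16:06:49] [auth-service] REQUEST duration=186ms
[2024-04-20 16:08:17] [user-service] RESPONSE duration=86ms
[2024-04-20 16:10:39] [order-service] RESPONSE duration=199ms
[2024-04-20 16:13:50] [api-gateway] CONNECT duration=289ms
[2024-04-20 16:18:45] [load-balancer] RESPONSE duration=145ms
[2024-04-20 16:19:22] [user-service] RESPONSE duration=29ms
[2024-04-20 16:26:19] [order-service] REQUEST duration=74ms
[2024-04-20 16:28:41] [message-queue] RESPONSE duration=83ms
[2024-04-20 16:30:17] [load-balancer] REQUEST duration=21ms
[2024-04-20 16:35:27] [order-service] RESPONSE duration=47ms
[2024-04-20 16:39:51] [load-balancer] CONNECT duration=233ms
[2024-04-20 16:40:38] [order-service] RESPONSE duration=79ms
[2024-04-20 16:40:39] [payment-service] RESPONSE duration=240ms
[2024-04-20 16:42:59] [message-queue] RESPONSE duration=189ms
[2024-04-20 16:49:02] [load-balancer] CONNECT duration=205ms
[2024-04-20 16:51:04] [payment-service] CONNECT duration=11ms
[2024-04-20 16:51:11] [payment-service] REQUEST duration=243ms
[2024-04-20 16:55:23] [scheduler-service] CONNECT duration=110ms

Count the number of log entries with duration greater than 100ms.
11

To count timeouts:

1. Threshold: 100ms
2. Extract duration from each log entry
3. Count entries where duration > 100
4. Timeout count: 11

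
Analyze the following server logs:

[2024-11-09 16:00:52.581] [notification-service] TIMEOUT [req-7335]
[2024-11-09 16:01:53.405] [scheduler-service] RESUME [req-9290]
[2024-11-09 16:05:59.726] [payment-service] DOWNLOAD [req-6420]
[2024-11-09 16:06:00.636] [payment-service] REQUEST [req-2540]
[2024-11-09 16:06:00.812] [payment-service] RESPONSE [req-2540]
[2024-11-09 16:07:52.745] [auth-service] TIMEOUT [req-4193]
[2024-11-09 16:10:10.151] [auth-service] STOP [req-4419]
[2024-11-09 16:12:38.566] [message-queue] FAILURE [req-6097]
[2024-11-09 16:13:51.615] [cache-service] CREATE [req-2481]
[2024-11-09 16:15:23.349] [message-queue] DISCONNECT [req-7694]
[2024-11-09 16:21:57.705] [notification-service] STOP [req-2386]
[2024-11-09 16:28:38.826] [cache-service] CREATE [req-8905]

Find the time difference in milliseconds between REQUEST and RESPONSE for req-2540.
176

To calculate latency:

1. Find REQUEST with id req-2540: 2024-11-09 16:06:00.636
2. Find RESPONSE with id req-2540: 2024-11-09 16:06:00.812
3. Latency: 2024-11-09 16:06:00.812 - 2024-11-09 16:06:00.636 = 176ms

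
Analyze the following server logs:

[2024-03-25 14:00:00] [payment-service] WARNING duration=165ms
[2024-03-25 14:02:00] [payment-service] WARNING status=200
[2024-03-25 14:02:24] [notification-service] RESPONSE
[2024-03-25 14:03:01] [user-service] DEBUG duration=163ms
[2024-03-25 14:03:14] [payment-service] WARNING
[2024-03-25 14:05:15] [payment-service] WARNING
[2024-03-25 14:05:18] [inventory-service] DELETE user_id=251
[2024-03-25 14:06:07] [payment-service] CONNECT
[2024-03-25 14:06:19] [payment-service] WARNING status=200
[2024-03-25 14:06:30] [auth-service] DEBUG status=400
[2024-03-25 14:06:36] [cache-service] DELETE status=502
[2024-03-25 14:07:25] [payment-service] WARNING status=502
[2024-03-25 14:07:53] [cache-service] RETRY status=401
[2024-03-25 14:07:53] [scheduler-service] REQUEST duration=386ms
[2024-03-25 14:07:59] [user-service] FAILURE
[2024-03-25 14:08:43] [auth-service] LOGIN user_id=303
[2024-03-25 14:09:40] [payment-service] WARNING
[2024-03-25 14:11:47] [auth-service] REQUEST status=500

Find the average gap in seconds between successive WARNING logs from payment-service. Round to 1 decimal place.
96.7

To calculate average interval:

1. Find all WARNING events for payment-service in order
2. Calculate time gaps between consecutive events
3. Compute mean of gaps: 580 / 6 = 96.7 seconds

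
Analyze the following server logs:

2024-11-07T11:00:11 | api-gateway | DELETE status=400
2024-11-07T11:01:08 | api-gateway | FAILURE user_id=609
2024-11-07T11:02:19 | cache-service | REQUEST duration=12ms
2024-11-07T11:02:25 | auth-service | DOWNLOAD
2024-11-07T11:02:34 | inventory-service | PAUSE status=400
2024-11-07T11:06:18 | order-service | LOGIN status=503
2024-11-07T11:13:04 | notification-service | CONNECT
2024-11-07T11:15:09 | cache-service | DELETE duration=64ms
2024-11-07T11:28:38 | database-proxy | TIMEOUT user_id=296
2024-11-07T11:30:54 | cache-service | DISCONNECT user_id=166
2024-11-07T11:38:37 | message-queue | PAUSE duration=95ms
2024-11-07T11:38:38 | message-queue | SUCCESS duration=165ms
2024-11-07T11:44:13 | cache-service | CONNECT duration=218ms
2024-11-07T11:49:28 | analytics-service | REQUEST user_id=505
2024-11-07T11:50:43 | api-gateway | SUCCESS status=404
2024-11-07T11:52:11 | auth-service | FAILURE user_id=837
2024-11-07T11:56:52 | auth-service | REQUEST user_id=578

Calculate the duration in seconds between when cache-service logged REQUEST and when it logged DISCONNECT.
1715

To find the time between events:

1. Locate the first REQUEST event for cache-service: 2024-11-07T11:02:19
2. Locate the first DISCONNECT event for cache-service: 2024-11-07T11:30:54
3. Calculate the difference: 2024-11-07T11:30:54 - 2024-11-07T11:02:19 = 1715 seconds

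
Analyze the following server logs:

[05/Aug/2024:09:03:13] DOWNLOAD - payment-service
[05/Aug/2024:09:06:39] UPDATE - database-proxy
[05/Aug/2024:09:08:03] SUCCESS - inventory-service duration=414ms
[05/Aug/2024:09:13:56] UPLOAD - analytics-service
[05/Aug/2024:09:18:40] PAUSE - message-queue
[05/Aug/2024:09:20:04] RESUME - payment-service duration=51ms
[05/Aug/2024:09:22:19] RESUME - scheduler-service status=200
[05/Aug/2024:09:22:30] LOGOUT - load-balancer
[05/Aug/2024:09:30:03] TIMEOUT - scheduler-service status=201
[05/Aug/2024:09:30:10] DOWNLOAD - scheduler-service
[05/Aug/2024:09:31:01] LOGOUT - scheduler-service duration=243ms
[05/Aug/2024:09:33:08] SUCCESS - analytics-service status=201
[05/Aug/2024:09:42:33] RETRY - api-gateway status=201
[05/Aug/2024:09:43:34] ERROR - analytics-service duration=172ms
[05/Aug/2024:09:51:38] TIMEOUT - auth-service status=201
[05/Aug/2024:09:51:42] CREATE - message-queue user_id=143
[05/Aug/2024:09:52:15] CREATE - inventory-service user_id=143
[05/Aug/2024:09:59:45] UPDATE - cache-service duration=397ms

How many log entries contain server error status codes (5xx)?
0

To find matching entries:

1. Pattern to match: server error status codes (5xx)
2. Scan each log entry for the pattern
3. Count matches: 0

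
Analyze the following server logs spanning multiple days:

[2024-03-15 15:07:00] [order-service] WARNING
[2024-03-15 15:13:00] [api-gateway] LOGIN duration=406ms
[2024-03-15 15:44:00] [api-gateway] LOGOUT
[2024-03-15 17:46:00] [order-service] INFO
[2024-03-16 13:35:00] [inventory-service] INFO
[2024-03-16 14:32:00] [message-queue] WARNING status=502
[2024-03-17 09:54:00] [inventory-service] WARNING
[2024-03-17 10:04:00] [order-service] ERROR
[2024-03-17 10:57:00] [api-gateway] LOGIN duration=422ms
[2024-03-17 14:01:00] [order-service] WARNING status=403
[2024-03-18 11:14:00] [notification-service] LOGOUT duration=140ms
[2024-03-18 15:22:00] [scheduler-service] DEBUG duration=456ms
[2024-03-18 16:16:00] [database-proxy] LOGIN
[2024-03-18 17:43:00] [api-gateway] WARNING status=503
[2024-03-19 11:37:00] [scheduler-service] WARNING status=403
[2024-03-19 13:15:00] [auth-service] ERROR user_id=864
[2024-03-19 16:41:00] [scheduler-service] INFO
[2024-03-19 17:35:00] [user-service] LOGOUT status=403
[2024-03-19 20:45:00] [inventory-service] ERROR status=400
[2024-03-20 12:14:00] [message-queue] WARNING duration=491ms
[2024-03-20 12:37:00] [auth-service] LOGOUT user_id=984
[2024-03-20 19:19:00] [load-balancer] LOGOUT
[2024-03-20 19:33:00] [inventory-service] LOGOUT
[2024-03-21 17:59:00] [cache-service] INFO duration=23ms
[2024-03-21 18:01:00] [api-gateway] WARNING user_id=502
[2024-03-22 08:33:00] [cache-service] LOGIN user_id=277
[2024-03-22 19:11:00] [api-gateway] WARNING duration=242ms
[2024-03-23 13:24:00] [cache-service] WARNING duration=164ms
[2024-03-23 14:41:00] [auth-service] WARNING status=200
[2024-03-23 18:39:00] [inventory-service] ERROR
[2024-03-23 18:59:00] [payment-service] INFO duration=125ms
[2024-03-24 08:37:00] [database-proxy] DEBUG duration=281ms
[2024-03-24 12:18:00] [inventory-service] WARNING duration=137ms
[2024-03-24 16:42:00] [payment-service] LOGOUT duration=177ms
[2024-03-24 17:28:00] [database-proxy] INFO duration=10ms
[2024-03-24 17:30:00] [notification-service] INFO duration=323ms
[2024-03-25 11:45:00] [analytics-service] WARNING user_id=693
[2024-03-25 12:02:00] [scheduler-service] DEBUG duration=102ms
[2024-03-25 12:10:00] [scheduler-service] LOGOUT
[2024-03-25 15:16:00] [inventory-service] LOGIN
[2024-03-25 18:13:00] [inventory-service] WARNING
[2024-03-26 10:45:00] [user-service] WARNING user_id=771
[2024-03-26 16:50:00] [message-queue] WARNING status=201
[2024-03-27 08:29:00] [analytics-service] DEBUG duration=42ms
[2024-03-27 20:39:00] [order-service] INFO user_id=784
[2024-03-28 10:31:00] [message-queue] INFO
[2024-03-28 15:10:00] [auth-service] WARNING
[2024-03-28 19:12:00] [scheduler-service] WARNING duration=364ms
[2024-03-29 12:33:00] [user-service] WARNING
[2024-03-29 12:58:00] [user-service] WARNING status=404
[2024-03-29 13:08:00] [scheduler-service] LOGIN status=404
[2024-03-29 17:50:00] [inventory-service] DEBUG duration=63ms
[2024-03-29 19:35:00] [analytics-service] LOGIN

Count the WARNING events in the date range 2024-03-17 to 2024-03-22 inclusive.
7

To filter by date range:

1. Date range: 2024-03-17 through 2024-03-22, both dates inclusive
2. Filter for WARNING events whose date falls in this range
3. Count matching events: 7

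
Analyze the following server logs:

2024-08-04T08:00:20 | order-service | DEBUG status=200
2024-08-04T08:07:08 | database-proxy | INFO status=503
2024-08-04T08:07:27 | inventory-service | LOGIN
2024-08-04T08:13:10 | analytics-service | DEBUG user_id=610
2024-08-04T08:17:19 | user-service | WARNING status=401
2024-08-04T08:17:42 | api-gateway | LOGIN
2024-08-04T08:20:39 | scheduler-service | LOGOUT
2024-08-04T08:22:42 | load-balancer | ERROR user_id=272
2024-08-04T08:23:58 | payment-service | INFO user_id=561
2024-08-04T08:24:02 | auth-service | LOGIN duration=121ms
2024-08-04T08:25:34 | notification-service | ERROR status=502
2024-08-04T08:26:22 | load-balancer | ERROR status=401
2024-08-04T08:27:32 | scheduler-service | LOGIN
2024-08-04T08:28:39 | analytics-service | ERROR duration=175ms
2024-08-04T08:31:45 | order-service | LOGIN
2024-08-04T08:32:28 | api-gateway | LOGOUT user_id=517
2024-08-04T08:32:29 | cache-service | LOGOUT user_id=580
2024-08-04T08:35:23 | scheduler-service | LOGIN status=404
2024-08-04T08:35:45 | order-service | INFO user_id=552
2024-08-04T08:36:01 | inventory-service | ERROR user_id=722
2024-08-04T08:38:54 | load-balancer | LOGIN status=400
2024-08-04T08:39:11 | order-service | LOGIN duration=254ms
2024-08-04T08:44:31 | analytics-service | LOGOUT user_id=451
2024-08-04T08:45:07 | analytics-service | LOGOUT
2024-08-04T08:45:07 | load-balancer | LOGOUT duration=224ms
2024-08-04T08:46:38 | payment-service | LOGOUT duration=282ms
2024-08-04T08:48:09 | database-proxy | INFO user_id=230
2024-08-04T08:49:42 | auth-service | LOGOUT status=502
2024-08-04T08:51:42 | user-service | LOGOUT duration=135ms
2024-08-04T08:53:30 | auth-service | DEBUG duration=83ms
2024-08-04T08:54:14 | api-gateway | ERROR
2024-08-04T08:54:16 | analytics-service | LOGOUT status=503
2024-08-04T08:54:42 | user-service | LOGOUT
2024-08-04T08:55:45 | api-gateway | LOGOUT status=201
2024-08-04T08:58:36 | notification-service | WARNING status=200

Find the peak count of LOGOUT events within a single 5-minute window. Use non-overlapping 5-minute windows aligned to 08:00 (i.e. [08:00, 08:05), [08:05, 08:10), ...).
4

To find the burst window:

1. Divide the log period into non-overlapping 5-minute windows starting at 08:00
2. Count LOGOUT events in each window
3. Find the window with maximum count
4. Maximum events in a window: 4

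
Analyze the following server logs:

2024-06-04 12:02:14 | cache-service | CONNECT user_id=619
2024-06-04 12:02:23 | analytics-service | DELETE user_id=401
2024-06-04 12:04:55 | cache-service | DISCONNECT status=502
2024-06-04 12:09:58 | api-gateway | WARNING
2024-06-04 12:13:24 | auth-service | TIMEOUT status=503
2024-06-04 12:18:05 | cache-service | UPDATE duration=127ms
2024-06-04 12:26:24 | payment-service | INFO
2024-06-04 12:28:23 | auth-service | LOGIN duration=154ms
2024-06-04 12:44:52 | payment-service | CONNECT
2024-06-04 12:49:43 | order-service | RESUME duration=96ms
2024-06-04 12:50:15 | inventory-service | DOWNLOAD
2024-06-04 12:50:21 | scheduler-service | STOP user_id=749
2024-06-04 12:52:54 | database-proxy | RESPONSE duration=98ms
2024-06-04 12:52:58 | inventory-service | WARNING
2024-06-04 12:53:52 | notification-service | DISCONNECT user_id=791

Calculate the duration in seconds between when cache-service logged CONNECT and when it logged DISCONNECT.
161

To find the time between events:

1. Locate the first CONNECT event for cache-service: 2024-06-04 12:02:14
2. Locate the first DISCONNECT event for cache-service: 2024-06-04 12:04:55
3. Calculate the difference: 2024-06-04 12:04:55 - 2024-06-04 12:02:14 = 161 seconds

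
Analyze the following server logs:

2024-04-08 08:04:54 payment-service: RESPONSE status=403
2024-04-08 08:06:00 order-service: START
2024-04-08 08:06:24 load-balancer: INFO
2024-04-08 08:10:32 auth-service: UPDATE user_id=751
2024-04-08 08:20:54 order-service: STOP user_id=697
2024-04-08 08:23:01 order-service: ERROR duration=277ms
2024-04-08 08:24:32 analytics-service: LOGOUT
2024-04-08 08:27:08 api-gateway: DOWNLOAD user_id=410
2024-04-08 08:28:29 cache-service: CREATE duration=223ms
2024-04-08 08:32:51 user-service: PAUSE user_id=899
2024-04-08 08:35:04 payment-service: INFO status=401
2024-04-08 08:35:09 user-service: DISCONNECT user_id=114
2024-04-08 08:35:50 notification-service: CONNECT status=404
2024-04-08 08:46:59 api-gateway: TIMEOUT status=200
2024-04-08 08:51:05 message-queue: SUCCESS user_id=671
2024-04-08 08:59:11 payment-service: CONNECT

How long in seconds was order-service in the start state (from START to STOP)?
894

To calculate state duration:

1. Find START event for order-service: 2024-04-08 08:06:00
2. Find STOP event for order-service: 2024-04-08 08:20:54
3. Calculate duration: 2024-04-08 08:20:54 - 2024-04-08 08:06:00 = 894 seconds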